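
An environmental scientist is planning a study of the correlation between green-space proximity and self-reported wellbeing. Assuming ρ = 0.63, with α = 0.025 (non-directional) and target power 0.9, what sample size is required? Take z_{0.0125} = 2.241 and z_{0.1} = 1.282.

n = 26

Fisher's z: C = ½·ln((1+r)/(1−r)) = ½·ln(4.4054) = 0.7414.
n = ((z_{α/2} + z_β)/C)² + 3.
(2.241 + 1.282) / 0.7414 = 3.523 / 0.7414 = 4.752.
n = 4.752² + 3 = 22.58 + 3 = 25.6.
Round up.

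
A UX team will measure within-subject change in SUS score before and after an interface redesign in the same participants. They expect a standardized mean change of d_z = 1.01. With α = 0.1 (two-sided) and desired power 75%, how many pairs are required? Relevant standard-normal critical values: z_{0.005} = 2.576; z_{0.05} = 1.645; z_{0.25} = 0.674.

For a paired (one-sample on differences) test: n = ((z_{α/2} + z_β) / d)².
z_{α/2} + z_β = 1.645 + 0.674 = 2.319.
n = (2.319 / 1.01)² = 2.296² = 5.27.
Round up.

n = 6 pairs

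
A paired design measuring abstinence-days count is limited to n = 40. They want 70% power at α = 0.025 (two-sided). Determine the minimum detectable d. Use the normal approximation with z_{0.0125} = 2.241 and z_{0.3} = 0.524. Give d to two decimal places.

For a single sample (or paired design) of n = 40: d_min = (z_{α/2} + z_β)/√n.
z-sum = 2.241 + 0.524 = 2.765.
d_min = 2.765 / √40 = 2.765 / 6.325 = 0.437.

d_min ≈ 0.44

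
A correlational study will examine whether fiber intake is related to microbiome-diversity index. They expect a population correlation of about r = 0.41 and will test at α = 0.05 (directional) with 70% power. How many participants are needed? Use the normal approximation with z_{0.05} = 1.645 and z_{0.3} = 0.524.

n = 28

Fisher's z: C = ½·ln((1+r)/(1−r)) = ½·ln(2.3898) = 0.4356.
n = ((z_{α} + z_β)/C)² + 3.
(1.645 + 0.524) / 0.4356 = 2.169 / 0.4356 = 4.979.
n = 4.979² + 3 = 24.79 + 3 = 27.8.
Round up.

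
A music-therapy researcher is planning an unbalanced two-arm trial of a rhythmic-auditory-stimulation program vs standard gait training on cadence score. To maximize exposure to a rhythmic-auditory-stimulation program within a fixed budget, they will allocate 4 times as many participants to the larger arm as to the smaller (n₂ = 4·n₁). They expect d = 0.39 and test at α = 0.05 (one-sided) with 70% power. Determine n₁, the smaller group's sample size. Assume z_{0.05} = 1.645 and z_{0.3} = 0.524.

n₁ = 39

With allocation ratio k = n₂/n₁ = 4, Var(x̄₁−x̄₂) = σ²(1/n₁ + 1/(k·n₁)) = σ²·(k+1)/(k·n₁).
So n₁ = (1 + 1/k)·((z_{α} + z_β)/d)² = 1.250 × (2.169/0.39)².
n₁ = 1.250 × 30.93 = 38.7.
Round up: n₁ = 39, giving n₂ = 4 × 39 = 156.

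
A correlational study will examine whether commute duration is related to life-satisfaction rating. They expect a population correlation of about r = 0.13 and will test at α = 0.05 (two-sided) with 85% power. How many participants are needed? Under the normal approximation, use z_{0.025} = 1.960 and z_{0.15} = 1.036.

n = 529

Fisher's z: C = ½·ln((1+r)/(1−r)) = ½·ln(1.2989) = 0.1307.
n = ((z_{α/2} + z_β)/C)² + 3.
(1.960 + 1.036) / 0.1307 = 2.996 / 0.1307 = 22.923.
n = 22.923² + 3 = 525.45 + 3 = 528.5.
Round up.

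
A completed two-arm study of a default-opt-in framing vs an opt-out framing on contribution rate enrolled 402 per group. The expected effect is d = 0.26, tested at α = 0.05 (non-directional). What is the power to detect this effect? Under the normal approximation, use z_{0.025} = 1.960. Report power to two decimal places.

power ≈ 0.96

For two equal groups, power = Φ(d·√(n/2) − z_{α/2}).
d·√(n/2) = 0.26 × √(402/2) = 0.26 × 14.177 = 3.686.
z_β = 3.686 − 1.960 = 1.726.
Power = Φ(1.726) = 0.958.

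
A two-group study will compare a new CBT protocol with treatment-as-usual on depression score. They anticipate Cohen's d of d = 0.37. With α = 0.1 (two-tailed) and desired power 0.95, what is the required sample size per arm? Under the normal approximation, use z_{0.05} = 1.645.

For two independent groups with equal n: n = 2·((z_{α/2} + z_β) / d)².
z_{α/2} + z_β = 1.645 + 1.645 = 3.290.
n = 2 × (3.290 / 0.37)² = 2 × 8.892² = 2 × 79.07 = 158.1.
Round up to the next whole participant.

n = 159 per group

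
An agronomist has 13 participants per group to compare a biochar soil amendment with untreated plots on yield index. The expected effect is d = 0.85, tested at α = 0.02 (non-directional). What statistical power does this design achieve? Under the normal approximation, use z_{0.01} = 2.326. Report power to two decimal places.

power ≈ 0.44

For two equal groups, power = Φ(d·√(n/2) − z_{α/2}).
d·√(n/2) = 0.85 × √(13/2) = 0.85 × 2.550 = 2.167.
z_β = 2.167 − 2.326 = -0.159.
Power = Φ(-0.159) = 0.437.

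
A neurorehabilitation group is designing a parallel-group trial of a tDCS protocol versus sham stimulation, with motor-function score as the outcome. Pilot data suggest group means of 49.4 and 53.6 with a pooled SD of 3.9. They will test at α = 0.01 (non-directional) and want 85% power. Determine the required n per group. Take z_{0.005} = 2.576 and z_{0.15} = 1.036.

n = 23 per group

Cohen's d = |M₁ − M₂| / SD_pooled = |49.4 − 53.6| / 3.9 = 4.2 / 3.9 = 1.077.
For two independent groups with equal n: n = 2·((z_{α/2} + z_β) / d)².
z_{α/2} + z_β = 2.576 + 1.036 = 3.612.
n = 2 × (3.612 / 1.077)² = 2 × 3.354² = 2 × 11.25 = 22.5.
Round up to the next whole participant.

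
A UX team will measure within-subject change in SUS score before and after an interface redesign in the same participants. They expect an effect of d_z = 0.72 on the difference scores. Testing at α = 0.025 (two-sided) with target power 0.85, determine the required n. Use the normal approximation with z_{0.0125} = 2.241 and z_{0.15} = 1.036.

For a paired (one-sample on differences) test: n = ((z_{α/2} + z_β) / d)².
z_{α/2} + z_β = 2.241 + 1.036 = 3.277.
n = (3.277 / 0.72)² = 4.551² = 20.72.
Round up.

n = 21 pairs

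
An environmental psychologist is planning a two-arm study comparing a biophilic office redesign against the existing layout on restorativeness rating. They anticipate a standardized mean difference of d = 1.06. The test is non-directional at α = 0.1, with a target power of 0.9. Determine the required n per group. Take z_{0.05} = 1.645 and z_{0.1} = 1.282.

For two independent groups with equal n: n = 2·((z_{α/2} + z_β) / d)².
z_{α/2} + z_β = 1.645 + 1.282 = 2.927.
n = 2 × (2.927 / 1.06)² = 2 × 2.761² = 2 × 7.62 = 15.2.
Round up to the next whole participant.

n = 16 per group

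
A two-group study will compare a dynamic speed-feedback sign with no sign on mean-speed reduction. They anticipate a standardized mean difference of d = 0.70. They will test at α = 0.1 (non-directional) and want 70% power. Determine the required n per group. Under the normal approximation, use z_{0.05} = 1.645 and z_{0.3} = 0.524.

n = 20 per group

For two independent groups with equal n: n = 2·((z_{α/2} + z_β) / d)².
z_{α/2} + z_β = 1.645 + 0.524 = 2.169.
n = 2 × (2.169 / 0.70)² = 2 × 3.099² = 2 × 9.60 = 19.2.
Round up to the next whole participant.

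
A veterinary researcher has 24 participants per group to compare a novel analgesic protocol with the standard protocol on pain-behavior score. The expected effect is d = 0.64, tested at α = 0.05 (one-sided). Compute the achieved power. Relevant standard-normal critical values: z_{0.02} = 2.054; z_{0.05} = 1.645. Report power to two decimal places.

power ≈ 0.72

For two equal groups, power = Φ(d·√(n/2) − z_{α}).
d·√(n/2) = 0.64 × √(24/2) = 0.64 × 3.464 = 2.217.
z_β = 2.217 − 1.645 = 0.572.
Power = Φ(0.572) = 0.716.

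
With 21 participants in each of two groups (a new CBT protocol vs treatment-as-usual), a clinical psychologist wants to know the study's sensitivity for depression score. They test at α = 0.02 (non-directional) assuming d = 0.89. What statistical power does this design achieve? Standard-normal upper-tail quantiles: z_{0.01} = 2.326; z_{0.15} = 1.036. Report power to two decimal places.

power ≈ 0.71

For two equal groups, power = Φ(d·√(n/2) − z_{α/2}).
d·√(n/2) = 0.89 × √(21/2) = 0.89 × 3.240 = 2.884.
z_β = 2.884 − 2.326 = 0.558.
Power = Φ(0.558) = 0.712.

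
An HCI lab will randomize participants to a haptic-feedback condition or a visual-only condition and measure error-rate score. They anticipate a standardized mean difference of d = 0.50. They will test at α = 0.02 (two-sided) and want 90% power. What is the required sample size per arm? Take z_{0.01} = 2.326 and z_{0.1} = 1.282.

For two independent groups with equal n: n = 2·((z_{α/2} + z_β) / d)².
z_{α/2} + z_β = 2.326 + 1.282 = 3.608.
n = 2 × (3.608 / 0.50)² = 2 × 7.216² = 2 × 52.07 = 104.1.
Round up to the next whole participant.

n = 105 per group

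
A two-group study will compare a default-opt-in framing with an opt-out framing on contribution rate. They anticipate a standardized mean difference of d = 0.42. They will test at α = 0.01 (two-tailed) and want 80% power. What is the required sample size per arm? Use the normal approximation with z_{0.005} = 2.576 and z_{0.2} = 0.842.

For two independent groups with equal n: n = 2·((z_{α/2} + z_β) / d)².
z_{α/2} + z_β = 2.576 + 0.842 = 3.418.
n = 2 × (3.418 / 0.42)² = 2 × 8.138² = 2 × 66.23 = 132.5.
Round up to the next whole participant.

n = 133 per group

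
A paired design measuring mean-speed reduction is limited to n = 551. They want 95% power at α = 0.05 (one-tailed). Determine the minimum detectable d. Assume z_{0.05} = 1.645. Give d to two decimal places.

For a single sample (or paired design) of n = 551: d_min = (z_{α} + z_β)/√n.
z-sum = 1.645 + 1.645 = 3.290.
d_min = 3.290 / √551 = 3.290 / 23.473 = 0.140.

d_min ≈ 0.14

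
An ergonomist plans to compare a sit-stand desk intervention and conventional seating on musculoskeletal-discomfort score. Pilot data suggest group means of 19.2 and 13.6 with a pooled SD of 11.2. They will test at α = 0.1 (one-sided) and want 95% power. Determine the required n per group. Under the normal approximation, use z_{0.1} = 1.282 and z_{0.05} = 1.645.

Cohen's d = |M₁ − M₂| / SD_pooled = |19.2 − 13.6| / 11.2 = 5.6 / 11.2 = 0.500.
For two independent groups with equal n: n = 2·((z_{α} + z_β) / d)².
z_{α} + z_β = 1.282 + 1.645 = 2.927.
n = 2 × (2.927 / 0.500)² = 2 × 5.854² = 2 × 34.27 = 68.5.
Round up to the next whole participant.

n = 69 per group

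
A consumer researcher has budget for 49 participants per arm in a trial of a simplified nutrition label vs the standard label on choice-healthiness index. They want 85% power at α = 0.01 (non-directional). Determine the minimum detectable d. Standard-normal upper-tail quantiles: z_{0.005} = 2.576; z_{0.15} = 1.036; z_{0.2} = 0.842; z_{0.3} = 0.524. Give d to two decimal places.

d_min ≈ 0.73

For two independent groups of n = 49 each: d_min = (z_{α/2} + z_β)·√(2/n).
z-sum = 2.576 + 1.036 = 3.612.
d_min = 3.612 × √(2/49) = 3.612 × 0.2020 = 0.730.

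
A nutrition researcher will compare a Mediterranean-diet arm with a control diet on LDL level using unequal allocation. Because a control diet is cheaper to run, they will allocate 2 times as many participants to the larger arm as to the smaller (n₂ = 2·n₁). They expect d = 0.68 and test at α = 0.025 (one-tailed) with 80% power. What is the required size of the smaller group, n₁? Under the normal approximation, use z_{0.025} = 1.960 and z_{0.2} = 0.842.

With allocation ratio k = n₂/n₁ = 2, Var(x̄₁−x̄₂) = σ²(1/n₁ + 1/(k·n₁)) = σ²·(k+1)/(k·n₁).
So n₁ = (1 + 1/k)·((z_{α} + z_β)/d)² = 1.500 × (2.802/0.68)².
n₁ = 1.500 × 16.98 = 25.5.
Round up: n₁ = 26, giving n₂ = 2 × 26 = 52.

n₁ = 26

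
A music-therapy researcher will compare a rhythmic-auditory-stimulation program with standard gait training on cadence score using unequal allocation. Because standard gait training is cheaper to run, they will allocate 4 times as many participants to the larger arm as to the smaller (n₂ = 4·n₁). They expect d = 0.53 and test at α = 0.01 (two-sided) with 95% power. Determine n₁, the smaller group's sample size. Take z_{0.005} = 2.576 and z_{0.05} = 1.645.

With allocation ratio k = n₂/n₁ = 4, Var(x̄₁−x̄₂) = σ²(1/n₁ + 1/(k·n₁)) = σ²·(k+1)/(k·n₁).
So n₁ = (1 + 1/k)·((z_{α/2} + z_β)/d)² = 1.250 × (4.221/0.53)².
n₁ = 1.250 × 63.43 = 79.3.
Round up: n₁ = 80, giving n₂ = 4 × 80 = 320.

n₁ = 80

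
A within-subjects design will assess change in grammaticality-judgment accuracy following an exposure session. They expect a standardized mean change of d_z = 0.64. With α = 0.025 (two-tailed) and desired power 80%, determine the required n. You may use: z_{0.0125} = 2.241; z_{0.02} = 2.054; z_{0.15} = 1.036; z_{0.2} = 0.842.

For a paired (one-sample on differences) test: n = ((z_{α/2} + z_β) / d)².
z_{α/2} + z_β = 2.241 + 0.842 = 3.083.
n = (3.083 / 0.64)² = 4.817² = 23.21.
Round up.

n = 24 pairs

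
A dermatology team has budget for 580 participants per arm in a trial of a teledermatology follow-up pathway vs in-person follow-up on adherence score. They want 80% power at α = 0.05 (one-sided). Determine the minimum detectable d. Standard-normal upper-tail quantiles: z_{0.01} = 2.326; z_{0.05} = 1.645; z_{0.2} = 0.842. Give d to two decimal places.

For two independent groups of n = 580 each: d_min = (z_{α} + z_β)·√(2/n).
z-sum = 1.645 + 0.842 = 2.487.
d_min = 2.487 × √(2/580) = 2.487 × 0.0587 = 0.146.

d_min ≈ 0.15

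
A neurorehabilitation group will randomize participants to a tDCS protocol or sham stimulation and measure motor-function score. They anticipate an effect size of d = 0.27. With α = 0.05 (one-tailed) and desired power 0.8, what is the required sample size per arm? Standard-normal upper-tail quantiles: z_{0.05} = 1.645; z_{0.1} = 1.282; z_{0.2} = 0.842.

n = 170 per group

For two independent groups with equal n: n = 2·((z_{α} + z_β) / d)².
z_{α} + z_β = 1.645 + 0.842 = 2.487.
n = 2 × (2.487 / 0.27)² = 2 × 9.211² = 2 × 84.84 = 169.7.
Round up to the next whole participant.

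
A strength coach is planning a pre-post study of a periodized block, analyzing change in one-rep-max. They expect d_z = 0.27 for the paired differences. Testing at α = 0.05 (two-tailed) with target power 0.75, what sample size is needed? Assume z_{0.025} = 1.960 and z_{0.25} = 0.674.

For a paired (one-sample on differences) test: n = ((z_{α/2} + z_β) / d)².
z_{α/2} + z_β = 1.960 + 0.674 = 2.634.
n = (2.634 / 0.27)² = 9.756² = 95.17.
Round up.

n = 96 pairs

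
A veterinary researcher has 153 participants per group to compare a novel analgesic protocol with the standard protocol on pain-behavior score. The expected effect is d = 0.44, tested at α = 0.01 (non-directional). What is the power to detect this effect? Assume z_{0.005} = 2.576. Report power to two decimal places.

For two equal groups, power = Φ(d·√(n/2) − z_{α/2}).
d·√(n/2) = 0.44 × √(153/2) = 0.44 × 8.746 = 3.848.
z_β = 3.848 − 2.576 = 1.272.
Power = Φ(1.272) = 0.898.

power ≈ 0.90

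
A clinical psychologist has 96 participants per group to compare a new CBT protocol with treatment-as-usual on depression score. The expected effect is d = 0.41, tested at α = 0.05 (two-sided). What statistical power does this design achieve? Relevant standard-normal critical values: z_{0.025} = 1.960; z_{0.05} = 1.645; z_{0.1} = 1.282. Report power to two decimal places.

For two equal groups, power = Φ(d·√(n/2) − z_{α/2}).
d·√(n/2) = 0.41 × √(96/2) = 0.41 × 6.928 = 2.841.
z_β = 2.841 − 1.960 = 0.881.
Power = Φ(0.881) = 0.811.

power ≈ 0.81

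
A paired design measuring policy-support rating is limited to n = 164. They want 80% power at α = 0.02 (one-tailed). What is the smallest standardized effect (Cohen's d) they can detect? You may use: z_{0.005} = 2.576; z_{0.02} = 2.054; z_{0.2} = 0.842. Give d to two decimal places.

d_min ≈ 0.23

For a single sample (or paired design) of n = 164: d_min = (z_{α} + z_β)/√n.
z-sum = 2.054 + 0.842 = 2.896.
d_min = 2.896 / √164 = 2.896 / 12.806 = 0.226.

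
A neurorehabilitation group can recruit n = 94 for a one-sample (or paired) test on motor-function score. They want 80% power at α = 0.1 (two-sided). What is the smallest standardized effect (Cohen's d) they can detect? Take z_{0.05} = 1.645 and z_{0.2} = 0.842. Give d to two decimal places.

For a single sample (or paired design) of n = 94: d_min = (z_{α/2} + z_β)/√n.
z-sum = 1.645 + 0.842 = 2.487.
d_min = 2.487 / √94 = 2.487 / 9.695 = 0.257.

d_min ≈ 0.26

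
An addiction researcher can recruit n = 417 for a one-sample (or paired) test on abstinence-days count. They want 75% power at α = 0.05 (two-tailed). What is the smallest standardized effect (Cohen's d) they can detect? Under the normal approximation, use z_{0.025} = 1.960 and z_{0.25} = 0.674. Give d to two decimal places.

d_min ≈ 0.13

For a single sample (or paired design) of n = 417: d_min = (z_{α/2} + z_β)/√n.
z-sum = 1.960 + 0.674 = 2.634.
d_min = 2.634 / √417 = 2.634 / 20.421 = 0.129.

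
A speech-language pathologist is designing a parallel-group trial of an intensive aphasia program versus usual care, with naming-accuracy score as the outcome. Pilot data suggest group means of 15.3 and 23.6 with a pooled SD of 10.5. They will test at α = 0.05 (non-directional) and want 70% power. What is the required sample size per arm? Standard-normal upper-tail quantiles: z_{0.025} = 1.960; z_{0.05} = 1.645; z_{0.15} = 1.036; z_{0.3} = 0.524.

n = 20 per group

Cohen's d = |M₁ − M₂| / SD_pooled = |15.3 − 23.6| / 10.5 = 8.3 / 10.5 = 0.790.
For two independent groups with equal n: n = 2·((z_{α/2} + z_β) / d)².
z_{α/2} + z_β = 1.960 + 0.524 = 2.484.
n = 2 × (2.484 / 0.790)² = 2 × 3.144² = 2 × 9.89 = 19.8.
Round up to the next whole participant.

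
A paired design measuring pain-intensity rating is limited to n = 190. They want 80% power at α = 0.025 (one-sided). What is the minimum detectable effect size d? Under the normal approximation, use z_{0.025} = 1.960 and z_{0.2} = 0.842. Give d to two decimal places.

d_min ≈ 0.20

For a single sample (or paired design) of n = 190: d_min = (z_{α} + z_β)/√n.
z-sum = 1.960 + 0.842 = 2.802.
d_min = 2.802 / √190 = 2.802 / 13.784 = 0.203.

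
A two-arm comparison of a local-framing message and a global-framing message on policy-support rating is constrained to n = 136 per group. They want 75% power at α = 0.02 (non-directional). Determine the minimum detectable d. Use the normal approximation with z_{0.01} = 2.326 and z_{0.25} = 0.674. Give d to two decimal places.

d_min ≈ 0.36

For two independent groups of n = 136 each: d_min = (z_{α/2} + z_β)·√(2/n).
z-sum = 2.326 + 0.674 = 3.000.
d_min = 3.000 × √(2/136) = 3.000 × 0.1213 = 0.364.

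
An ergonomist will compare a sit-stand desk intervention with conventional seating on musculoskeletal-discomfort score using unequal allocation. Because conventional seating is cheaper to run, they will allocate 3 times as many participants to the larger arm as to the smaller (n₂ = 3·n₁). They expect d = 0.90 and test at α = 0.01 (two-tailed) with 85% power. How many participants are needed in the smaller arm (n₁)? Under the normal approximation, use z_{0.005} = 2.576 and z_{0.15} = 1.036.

n₁ = 22

With allocation ratio k = n₂/n₁ = 3, Var(x̄₁−x̄₂) = σ²(1/n₁ + 1/(k·n₁)) = σ²·(k+1)/(k·n₁).
So n₁ = (1 + 1/k)·((z_{α/2} + z_β)/d)² = 1.333 × (3.612/0.90)².
n₁ = 1.333 × 16.11 = 21.5.
Round up: n₁ = 22, giving n₂ = 3 × 22 = 66.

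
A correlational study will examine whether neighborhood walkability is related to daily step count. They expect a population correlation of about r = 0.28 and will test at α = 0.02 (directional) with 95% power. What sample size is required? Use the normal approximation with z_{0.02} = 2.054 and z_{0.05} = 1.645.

n = 169

Fisher's z: C = ½·ln((1+r)/(1−r)) = ½·ln(1.7778) = 0.2877.
n = ((z_{α} + z_β)/C)² + 3.
(2.054 + 1.645) / 0.2877 = 3.699 / 0.2877 = 12.857.
n = 12.857² + 3 = 165.31 + 3 = 168.3.
Round up.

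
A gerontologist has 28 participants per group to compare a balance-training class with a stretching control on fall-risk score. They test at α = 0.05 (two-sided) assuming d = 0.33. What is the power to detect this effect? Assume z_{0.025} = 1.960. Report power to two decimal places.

For two equal groups, power = Φ(d·√(n/2) − z_{α/2}).
d·√(n/2) = 0.33 × √(28/2) = 0.33 × 3.742 = 1.235.
z_β = 1.235 − 1.960 = -0.725.
Power = Φ(-0.725) = 0.234.

power ≈ 0.23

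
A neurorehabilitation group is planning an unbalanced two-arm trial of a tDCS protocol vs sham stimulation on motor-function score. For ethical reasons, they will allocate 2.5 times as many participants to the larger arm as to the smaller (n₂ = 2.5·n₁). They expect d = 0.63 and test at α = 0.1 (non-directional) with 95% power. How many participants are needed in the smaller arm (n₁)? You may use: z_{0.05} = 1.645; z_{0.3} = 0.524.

n₁ = 39

With allocation ratio k = n₂/n₁ = 2.5, Var(x̄₁−x̄₂) = σ²(1/n₁ + 1/(k·n₁)) = σ²·(k+1)/(k·n₁).
So n₁ = (1 + 1/k)·((z_{α/2} + z_β)/d)² = 1.400 × (3.290/0.63)².
n₁ = 1.400 × 27.27 = 38.2.
Round up: n₁ = 39, giving n₂ = ⌈2.5 × 39⌉ = ⌈97.5⌉ = 98.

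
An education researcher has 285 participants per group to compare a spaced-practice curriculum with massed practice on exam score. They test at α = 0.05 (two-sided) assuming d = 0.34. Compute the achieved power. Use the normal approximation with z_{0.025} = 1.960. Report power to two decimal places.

For two equal groups, power = Φ(d·√(n/2) − z_{α/2}).
d·√(n/2) = 0.34 × √(285/2) = 0.34 × 11.937 = 4.059.
z_β = 4.059 − 1.960 = 2.099.
Power = Φ(2.099) = 0.982.

power ≈ 0.98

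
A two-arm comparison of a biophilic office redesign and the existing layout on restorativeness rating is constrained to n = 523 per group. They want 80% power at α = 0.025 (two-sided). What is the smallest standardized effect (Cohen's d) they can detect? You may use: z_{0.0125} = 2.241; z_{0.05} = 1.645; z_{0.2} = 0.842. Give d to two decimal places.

For two independent groups of n = 523 each: d_min = (z_{α/2} + z_β)·√(2/n).
z-sum = 2.241 + 0.842 = 3.083.
d_min = 3.083 × √(2/523) = 3.083 × 0.0618 = 0.191.

d_min ≈ 0.19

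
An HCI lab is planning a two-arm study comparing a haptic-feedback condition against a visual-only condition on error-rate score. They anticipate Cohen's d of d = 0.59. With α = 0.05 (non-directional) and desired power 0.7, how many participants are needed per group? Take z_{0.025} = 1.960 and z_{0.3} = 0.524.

For two independent groups with equal n: n = 2·((z_{α/2} + z_β) / d)².
z_{α/2} + z_β = 1.960 + 0.524 = 2.484.
n = 2 × (2.484 / 0.59)² = 2 × 4.210² = 2 × 17.73 = 35.5.
Round up to the next whole participant.

n = 36 per group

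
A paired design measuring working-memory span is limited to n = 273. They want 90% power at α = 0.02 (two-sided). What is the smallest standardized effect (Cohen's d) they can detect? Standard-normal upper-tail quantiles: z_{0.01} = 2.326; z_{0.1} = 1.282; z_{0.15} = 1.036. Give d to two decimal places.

d_min ≈ 0.22

For a single sample (or paired design) of n = 273: d_min = (z_{α/2} + z_β)/√n.
z-sum = 2.326 + 1.282 = 3.608.
d_min = 3.608 / √273 = 3.608 / 16.523 = 0.218.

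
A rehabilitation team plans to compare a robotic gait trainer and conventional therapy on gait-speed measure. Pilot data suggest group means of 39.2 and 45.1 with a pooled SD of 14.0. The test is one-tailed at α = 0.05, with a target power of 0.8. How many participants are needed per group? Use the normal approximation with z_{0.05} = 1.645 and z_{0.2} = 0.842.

Cohen's d = |M₁ − M₂| / SD_pooled = |39.2 − 45.1| / 14.0 = 5.9 / 14.0 = 0.421.
For two independent groups with equal n: n = 2·((z_{α} + z_β) / d)².
z_{α} + z_β = 1.645 + 0.842 = 2.487.
n = 2 × (2.487 / 0.421)² = 2 × 5.907² = 2 × 34.90 = 69.8.
Round up to the next whole participant.

n = 70 per group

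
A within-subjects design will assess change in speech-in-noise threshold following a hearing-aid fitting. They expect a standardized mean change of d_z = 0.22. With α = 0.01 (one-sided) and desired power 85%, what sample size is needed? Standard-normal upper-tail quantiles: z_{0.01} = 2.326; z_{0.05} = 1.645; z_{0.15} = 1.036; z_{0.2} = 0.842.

For a paired (one-sample on differences) test: n = ((z_{α} + z_β) / d)².
z_{α} + z_β = 2.326 + 1.036 = 3.362.
n = (3.362 / 0.22)² = 15.282² = 233.53.
Round up.

n = 234 pairs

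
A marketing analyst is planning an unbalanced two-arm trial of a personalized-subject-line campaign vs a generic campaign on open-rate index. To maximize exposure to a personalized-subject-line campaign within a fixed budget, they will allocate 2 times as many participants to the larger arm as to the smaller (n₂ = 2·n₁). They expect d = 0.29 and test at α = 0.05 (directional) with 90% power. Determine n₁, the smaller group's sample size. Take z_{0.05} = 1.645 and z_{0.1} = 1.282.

With allocation ratio k = n₂/n₁ = 2, Var(x̄₁−x̄₂) = σ²(1/n₁ + 1/(k·n₁)) = σ²·(k+1)/(k·n₁).
So n₁ = (1 + 1/k)·((z_{α} + z_β)/d)² = 1.500 × (2.927/0.29)².
n₁ = 1.500 × 101.87 = 152.8.
Round up: n₁ = 153, giving n₂ = 2 × 153 = 306.

n₁ = 153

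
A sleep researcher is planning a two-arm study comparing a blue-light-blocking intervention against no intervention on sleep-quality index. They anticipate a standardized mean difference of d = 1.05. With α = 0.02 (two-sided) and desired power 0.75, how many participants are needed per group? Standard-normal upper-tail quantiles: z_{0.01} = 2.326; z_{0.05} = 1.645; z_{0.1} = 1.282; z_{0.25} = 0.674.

For two independent groups with equal n: n = 2·((z_{α/2} + z_β) / d)².
z_{α/2} + z_β = 2.326 + 0.674 = 3.000.
n = 2 × (3.000 / 1.05)² = 2 × 2.857² = 2 × 8.16 = 16.3.
Round up to the next whole participant.

n = 17 per group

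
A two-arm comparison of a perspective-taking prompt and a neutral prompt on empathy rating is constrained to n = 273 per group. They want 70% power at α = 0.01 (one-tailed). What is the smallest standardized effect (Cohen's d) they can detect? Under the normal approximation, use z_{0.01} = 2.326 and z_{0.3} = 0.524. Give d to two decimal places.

For two independent groups of n = 273 each: d_min = (z_{α} + z_β)·√(2/n).
z-sum = 2.326 + 0.524 = 2.850.
d_min = 2.850 × √(2/273) = 2.850 × 0.0856 = 0.244.

d_min ≈ 0.24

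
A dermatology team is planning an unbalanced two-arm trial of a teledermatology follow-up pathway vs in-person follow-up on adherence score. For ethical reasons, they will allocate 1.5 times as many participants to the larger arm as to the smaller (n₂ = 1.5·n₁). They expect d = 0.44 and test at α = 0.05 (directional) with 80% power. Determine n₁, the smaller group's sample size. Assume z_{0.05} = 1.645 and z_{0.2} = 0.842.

n₁ = 54

With allocation ratio k = n₂/n₁ = 1.5, Var(x̄₁−x̄₂) = σ²(1/n₁ + 1/(k·n₁)) = σ²·(k+1)/(k·n₁).
So n₁ = (1 + 1/k)·((z_{α} + z_β)/d)² = 1.667 × (2.487/0.44)².
n₁ = 1.667 × 31.95 = 53.2.
Round up: n₁ = 54, giving n₂ = 1.5 × 54 = 81.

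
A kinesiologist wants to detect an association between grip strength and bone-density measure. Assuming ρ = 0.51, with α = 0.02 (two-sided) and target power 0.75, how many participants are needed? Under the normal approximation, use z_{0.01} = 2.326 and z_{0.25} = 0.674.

n = 32

Fisher's z: C = ½·ln((1+r)/(1−r)) = ½·ln(3.0816) = 0.5627.
n = ((z_{α/2} + z_β)/C)² + 3.
(2.326 + 0.674) / 0.5627 = 3.000 / 0.5627 = 5.331.
n = 5.331² + 3 = 28.42 + 3 = 31.4.
Round up.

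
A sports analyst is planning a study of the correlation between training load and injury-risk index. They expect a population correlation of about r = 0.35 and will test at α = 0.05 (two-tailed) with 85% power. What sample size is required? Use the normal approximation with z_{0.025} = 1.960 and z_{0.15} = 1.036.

n = 71

Fisher's z: C = ½·ln((1+r)/(1−r)) = ½·ln(2.0769) = 0.3654.
n = ((z_{α/2} + z_β)/C)² + 3.
(1.960 + 1.036) / 0.3654 = 2.996 / 0.3654 = 8.199.
n = 8.199² + 3 = 67.23 + 3 = 70.2.
Round up.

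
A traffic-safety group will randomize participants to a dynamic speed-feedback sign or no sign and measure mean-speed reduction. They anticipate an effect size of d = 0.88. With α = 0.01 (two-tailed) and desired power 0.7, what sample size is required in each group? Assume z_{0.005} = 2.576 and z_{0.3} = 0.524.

n = 25 per group

For two independent groups with equal n: n = 2·((z_{α/2} + z_β) / d)².
z_{α/2} + z_β = 2.576 + 0.524 = 3.100.
n = 2 × (3.100 / 0.88)² = 2 × 3.523² = 2 × 12.41 = 24.8.
Round up to the next whole participant.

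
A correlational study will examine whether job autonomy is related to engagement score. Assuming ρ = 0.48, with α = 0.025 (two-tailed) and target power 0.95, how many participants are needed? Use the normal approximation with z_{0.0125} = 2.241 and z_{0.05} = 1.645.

Fisher's z: C = ½·ln((1+r)/(1−r)) = ½·ln(2.8462) = 0.5230.
n = ((z_{α/2} + z_β)/C)² + 3.
(2.241 + 1.645) / 0.5230 = 3.886 / 0.5230 = 7.430.
n = 7.430² + 3 = 55.21 + 3 = 58.2.
Round up.

n = 59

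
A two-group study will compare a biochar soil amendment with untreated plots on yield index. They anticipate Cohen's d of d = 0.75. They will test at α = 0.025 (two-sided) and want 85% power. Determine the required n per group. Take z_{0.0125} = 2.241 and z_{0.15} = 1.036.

For two independent groups with equal n: n = 2·((z_{α/2} + z_β) / d)².
z_{α/2} + z_β = 2.241 + 1.036 = 3.277.
n = 2 × (3.277 / 0.75)² = 2 × 4.369² = 2 × 19.09 = 38.2.
Round up to the next whole participant.

n = 39 per group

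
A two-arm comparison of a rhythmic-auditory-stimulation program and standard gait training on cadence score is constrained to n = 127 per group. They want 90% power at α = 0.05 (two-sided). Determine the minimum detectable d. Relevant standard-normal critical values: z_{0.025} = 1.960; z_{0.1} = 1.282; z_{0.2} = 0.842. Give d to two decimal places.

For two independent groups of n = 127 each: d_min = (z_{α/2} + z_β)·√(2/n).
z-sum = 1.960 + 1.282 = 3.242.
d_min = 3.242 × √(2/127) = 3.242 × 0.1255 = 0.407.

d_min ≈ 0.41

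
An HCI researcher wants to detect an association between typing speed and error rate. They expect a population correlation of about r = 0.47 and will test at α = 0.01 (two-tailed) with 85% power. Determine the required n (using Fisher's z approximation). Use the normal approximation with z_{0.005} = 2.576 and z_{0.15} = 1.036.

Fisher's z: C = ½·ln((1+r)/(1−r)) = ½·ln(2.7736) = 0.5101.
n = ((z_{α/2} + z_β)/C)² + 3.
(2.576 + 1.036) / 0.5101 = 3.612 / 0.5101 = 7.081.
n = 7.081² + 3 = 50.14 + 3 = 53.1.
Round up.

n = 54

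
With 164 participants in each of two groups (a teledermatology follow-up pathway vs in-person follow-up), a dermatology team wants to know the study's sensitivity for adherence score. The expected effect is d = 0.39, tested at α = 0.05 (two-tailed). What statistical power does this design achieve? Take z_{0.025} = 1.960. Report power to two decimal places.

power ≈ 0.94

For two equal groups, power = Φ(d·√(n/2) − z_{α/2}).
d·√(n/2) = 0.39 × √(164/2) = 0.39 × 9.055 = 3.532.
z_β = 3.532 − 1.960 = 1.572.
Power = Φ(1.572) = 0.942.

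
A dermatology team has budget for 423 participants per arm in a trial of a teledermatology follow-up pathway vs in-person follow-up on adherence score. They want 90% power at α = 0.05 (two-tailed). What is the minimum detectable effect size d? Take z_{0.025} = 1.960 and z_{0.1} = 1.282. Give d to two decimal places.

d_min ≈ 0.22

For two independent groups of n = 423 each: d_min = (z_{α/2} + z_β)·√(2/n).
z-sum = 1.960 + 1.282 = 3.242.
d_min = 3.242 × √(2/423) = 3.242 × 0.0688 = 0.223.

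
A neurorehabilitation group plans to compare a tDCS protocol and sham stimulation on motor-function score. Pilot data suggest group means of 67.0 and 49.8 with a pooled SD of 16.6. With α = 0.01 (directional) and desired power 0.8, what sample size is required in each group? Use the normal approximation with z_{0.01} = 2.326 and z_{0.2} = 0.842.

n = 19 per group

Cohen's d = |M₁ − M₂| / SD_pooled = |67.0 − 49.8| / 16.6 = 17.2 / 16.6 = 1.036.
For two independent groups with equal n: n = 2·((z_{α} + z_β) / d)².
z_{α} + z_β = 2.326 + 0.842 = 3.168.
n = 2 × (3.168 / 1.036)² = 2 × 3.058² = 2 × 9.35 = 18.7.
Round up to the next whole participant.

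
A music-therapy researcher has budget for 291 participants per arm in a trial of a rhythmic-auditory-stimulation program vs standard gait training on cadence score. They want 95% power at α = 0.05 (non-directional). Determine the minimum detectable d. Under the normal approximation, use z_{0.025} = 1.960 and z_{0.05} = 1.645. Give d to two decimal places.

For two independent groups of n = 291 each: d_min = (z_{α/2} + z_β)·√(2/n).
z-sum = 1.960 + 1.645 = 3.605.
d_min = 3.605 × √(2/291) = 3.605 × 0.0829 = 0.299.

d_min ≈ 0.30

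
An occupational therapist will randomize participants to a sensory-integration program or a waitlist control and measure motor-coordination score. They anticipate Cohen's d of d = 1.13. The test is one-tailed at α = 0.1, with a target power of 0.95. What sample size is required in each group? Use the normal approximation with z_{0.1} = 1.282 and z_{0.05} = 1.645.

For two independent groups with equal n: n = 2·((z_{α} + z_β) / d)².
z_{α} + z_β = 1.282 + 1.645 = 2.927.
n = 2 × (2.927 / 1.13)² = 2 × 2.590² = 2 × 6.71 = 13.4.
Round up to the next whole participant.

n = 14 per group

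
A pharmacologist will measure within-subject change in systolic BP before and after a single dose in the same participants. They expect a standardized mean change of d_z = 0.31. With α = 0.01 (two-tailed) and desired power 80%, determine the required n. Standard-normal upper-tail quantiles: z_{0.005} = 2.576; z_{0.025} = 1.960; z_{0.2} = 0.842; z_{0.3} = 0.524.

For a paired (one-sample on differences) test: n = ((z_{α/2} + z_β) / d)².
z_{α/2} + z_β = 2.576 + 0.842 = 3.418.
n = (3.418 / 0.31)² = 11.026² = 121.57.
Round up.

n = 122 pairs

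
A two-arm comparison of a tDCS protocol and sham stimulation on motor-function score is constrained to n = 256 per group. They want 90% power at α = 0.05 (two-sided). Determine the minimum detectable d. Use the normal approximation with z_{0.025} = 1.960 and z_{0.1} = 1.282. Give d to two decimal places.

d_min ≈ 0.29

For two independent groups of n = 256 each: d_min = (z_{α/2} + z_β)·√(2/n).
z-sum = 1.960 + 1.282 = 3.242.
d_min = 3.242 × √(2/256) = 3.242 × 0.0884 = 0.287.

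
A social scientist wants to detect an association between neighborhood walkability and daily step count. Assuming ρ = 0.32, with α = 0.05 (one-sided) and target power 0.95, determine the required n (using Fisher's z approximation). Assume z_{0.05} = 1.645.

Fisher's z: C = ½·ln((1+r)/(1−r)) = ½·ln(1.9412) = 0.3316.
n = ((z_{α} + z_β)/C)² + 3.
(1.645 + 1.645) / 0.3316 = 3.290 / 0.3316 = 9.922.
n = 9.922² + 3 = 98.44 + 3 = 101.4.
Round up.

n = 102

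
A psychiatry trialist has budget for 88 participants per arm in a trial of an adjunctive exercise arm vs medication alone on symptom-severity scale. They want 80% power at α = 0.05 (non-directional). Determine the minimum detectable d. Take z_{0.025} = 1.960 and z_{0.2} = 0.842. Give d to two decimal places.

d_min ≈ 0.42

For two independent groups of n = 88 each: d_min = (z_{α/2} + z_β)·√(2/n).
z-sum = 1.960 + 0.842 = 2.802.
d_min = 2.802 × √(2/88) = 2.802 × 0.1508 = 0.422.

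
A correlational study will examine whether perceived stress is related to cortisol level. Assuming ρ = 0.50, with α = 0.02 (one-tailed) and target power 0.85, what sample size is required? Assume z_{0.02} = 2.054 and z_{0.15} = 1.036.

n = 35

Fisher's z: C = ½·ln((1+r)/(1−r)) = ½·ln(3.0000) = 0.5493.
n = ((z_{α} + z_β)/C)² + 3.
(2.054 + 1.036) / 0.5493 = 3.090 / 0.5493 = 5.625.
n = 5.625² + 3 = 31.64 + 3 = 34.6.
Round up.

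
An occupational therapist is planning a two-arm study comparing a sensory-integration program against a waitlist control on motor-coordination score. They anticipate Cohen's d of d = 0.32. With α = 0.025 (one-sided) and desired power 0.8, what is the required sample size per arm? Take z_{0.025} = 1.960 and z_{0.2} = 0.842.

n = 154 per group

For two independent groups with equal n: n = 2·((z_{α} + z_β) / d)².
z_{α} + z_β = 1.960 + 0.842 = 2.802.
n = 2 × (2.802 / 0.32)² = 2 × 8.756² = 2 × 76.67 = 153.3.
Round up to the next whole participant.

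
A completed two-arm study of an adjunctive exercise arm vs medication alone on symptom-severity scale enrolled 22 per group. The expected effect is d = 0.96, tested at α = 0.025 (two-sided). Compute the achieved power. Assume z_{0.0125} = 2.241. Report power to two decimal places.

For two equal groups, power = Φ(d·√(n/2) − z_{α/2}).
d·√(n/2) = 0.96 × √(22/2) = 0.96 × 3.317 = 3.184.
z_β = 3.184 − 2.241 = 0.943.
Power = Φ(0.943) = 0.827.

power ≈ 0.83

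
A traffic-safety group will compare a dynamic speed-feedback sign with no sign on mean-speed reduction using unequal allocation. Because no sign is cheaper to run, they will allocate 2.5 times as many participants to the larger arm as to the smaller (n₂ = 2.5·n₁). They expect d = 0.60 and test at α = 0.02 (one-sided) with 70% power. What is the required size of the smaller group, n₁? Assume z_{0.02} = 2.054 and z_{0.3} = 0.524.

With allocation ratio k = n₂/n₁ = 2.5, Var(x̄₁−x̄₂) = σ²(1/n₁ + 1/(k·n₁)) = σ²·(k+1)/(k·n₁).
So n₁ = (1 + 1/k)·((z_{α} + z_β)/d)² = 1.400 × (2.578/0.60)².
n₁ = 1.400 × 18.46 = 25.8.
Round up: n₁ = 26, giving n₂ = 2.5 × 26 = 65.

n₁ = 26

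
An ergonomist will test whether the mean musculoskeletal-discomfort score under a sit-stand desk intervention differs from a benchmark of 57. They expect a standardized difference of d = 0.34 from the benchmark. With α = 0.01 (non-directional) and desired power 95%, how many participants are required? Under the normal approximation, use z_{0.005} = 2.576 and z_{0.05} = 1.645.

For a one-sample test: n = ((z_{α/2} + z_β) / d)².
z_{α/2} + z_β = 2.576 + 1.645 = 4.221.
n = (4.221 / 0.34)² = 12.415² = 154.12.
Round up.

n = 155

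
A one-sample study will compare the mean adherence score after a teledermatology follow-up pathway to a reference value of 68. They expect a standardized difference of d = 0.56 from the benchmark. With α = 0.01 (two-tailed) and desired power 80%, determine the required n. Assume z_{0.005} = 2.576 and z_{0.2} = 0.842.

For a one-sample test: n = ((z_{α/2} + z_β) / d)².
z_{α/2} + z_β = 2.576 + 0.842 = 3.418.
n = (3.418 / 0.56)² = 6.104² = 37.25.
Round up.

n = 38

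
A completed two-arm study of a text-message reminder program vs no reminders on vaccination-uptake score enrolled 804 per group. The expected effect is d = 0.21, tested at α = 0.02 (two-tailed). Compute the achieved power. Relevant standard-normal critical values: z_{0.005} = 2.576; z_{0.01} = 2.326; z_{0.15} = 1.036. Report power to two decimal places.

power ≈ 0.97

For two equal groups, power = Φ(d·√(n/2) − z_{α/2}).
d·√(n/2) = 0.21 × √(804/2) = 0.21 × 20.050 = 4.210.
z_β = 4.210 − 2.326 = 1.884.
Power = Φ(1.884) = 0.970.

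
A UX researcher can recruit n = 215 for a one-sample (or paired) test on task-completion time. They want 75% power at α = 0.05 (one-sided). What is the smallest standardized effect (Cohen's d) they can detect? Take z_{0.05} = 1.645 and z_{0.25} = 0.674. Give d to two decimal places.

For a single sample (or paired design) of n = 215: d_min = (z_{α} + z_β)/√n.
z-sum = 1.645 + 0.674 = 2.319.
d_min = 2.319 / √215 = 2.319 / 14.663 = 0.158.

d_min ≈ 0.16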